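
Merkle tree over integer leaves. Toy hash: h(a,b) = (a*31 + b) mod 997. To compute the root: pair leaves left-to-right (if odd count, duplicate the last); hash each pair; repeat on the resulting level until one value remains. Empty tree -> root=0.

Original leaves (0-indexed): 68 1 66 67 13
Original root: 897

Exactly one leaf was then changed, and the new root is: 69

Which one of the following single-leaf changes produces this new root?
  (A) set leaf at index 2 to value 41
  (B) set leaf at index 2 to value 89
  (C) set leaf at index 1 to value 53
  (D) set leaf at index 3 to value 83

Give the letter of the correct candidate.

Answer: B

Derivation:
Original leaves: [68, 1, 66, 67, 13]
Target new root: 69
Try each candidate change and compute the resulting root:
Candidate A: set leaf[2] = 41 -> leaves = [68, 1, 41, 67, 13]
  L0: [68, 1, 41, 67, 13]
  L1: h(68,1)=(68*31+1)%997=115 h(41,67)=(41*31+67)%997=341 h(13,13)=(13*31+13)%997=416 -> [115, 341, 416]
  L2: h(115,341)=(115*31+341)%997=915 h(416,416)=(416*31+416)%997=351 -> [915, 351]
  L3: h(915,351)=(915*31+351)%997=800 -> [800]
  root = 800 != target 69
Candidate B: set leaf[2] = 89 -> leaves = [68, 1, 89, 67, 13]
  L0: [68, 1, 89, 67, 13]
  L1: h(68,1)=(68*31+1)%997=115 h(89,67)=(89*31+67)%997=832 h(13,13)=(13*31+13)%997=416 -> [115, 832, 416]
  L2: h(115,832)=(115*31+832)%997=409 h(416,416)=(416*31+416)%997=351 -> [409, 351]
  L3: h(409,351)=(409*31+351)%997=69 -> [69]
  root = 69 == target 69  ** MATCH **
Candidate C: set leaf[1] = 53 -> leaves = [68, 53, 66, 67, 13]
  L0: [68, 53, 66, 67, 13]
  L1: h(68,53)=(68*31+53)%997=167 h(66,67)=(66*31+67)%997=119 h(13,13)=(13*31+13)%997=416 -> [167, 119, 416]
  L2: h(167,119)=(167*31+119)%997=311 h(416,416)=(416*31+416)%997=351 -> [311, 351]
  L3: h(311,351)=(311*31+351)%997=22 -> [22]
  root = 22 != target 69
Candidate D: set leaf[3] = 83 -> leaves = [68, 1, 66, 83, 13]
  L0: [68, 1, 66, 83, 13]
  L1: h(68,1)=(68*31+1)%997=115 h(66,83)=(66*31+83)%997=135 h(13,13)=(13*31+13)%997=416 -> [115, 135, 416]
  L2: h(115,135)=(115*31+135)%997=709 h(416,416)=(416*31+416)%997=351 -> [709, 351]
  L3: h(709,351)=(709*31+351)%997=396 -> [396]
  root = 396 != target 69
Candidate B produces the target root.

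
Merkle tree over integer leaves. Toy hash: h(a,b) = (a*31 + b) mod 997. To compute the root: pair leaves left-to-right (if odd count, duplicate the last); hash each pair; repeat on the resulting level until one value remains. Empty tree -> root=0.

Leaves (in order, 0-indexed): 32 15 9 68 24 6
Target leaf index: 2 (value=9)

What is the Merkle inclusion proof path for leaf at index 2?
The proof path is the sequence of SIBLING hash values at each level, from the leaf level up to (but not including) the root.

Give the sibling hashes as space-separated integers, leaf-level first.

L0 (leaves): [32, 15, 9, 68, 24, 6], target index=2
L1: h(32,15)=(32*31+15)%997=10 [pair 0] h(9,68)=(9*31+68)%997=347 [pair 1] h(24,6)=(24*31+6)%997=750 [pair 2] -> [10, 347, 750]
  Sibling for proof at L0: 68
L2: h(10,347)=(10*31+347)%997=657 [pair 0] h(750,750)=(750*31+750)%997=72 [pair 1] -> [657, 72]
  Sibling for proof at L1: 10
L3: h(657,72)=(657*31+72)%997=499 [pair 0] -> [499]
  Sibling for proof at L2: 72
Root: 499
Proof path (sibling hashes from leaf to root): [68, 10, 72]

Answer: 68 10 72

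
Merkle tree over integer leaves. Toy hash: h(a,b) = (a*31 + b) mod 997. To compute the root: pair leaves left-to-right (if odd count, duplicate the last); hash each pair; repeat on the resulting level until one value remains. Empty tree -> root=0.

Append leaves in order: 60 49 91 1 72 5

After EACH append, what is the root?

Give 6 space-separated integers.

Answer: 60 912 277 187 762 612

Derivation:
After append 60 (leaves=[60]):
  L0: [60]
  root=60
After append 49 (leaves=[60, 49]):
  L0: [60, 49]
  L1: h(60,49)=(60*31+49)%997=912 -> [912]
  root=912
After append 91 (leaves=[60, 49, 91]):
  L0: [60, 49, 91]
  L1: h(60,49)=(60*31+49)%997=912 h(91,91)=(91*31+91)%997=918 -> [912, 918]
  L2: h(912,918)=(912*31+918)%997=277 -> [277]
  root=277
After append 1 (leaves=[60, 49, 91, 1]):
  L0: [60, 49, 91, 1]
  L1: h(60,49)=(60*31+49)%997=912 h(91,1)=(91*31+1)%997=828 -> [912, 828]
  L2: h(912,828)=(912*31+828)%997=187 -> [187]
  root=187
After append 72 (leaves=[60, 49, 91, 1, 72]):
  L0: [60, 49, 91, 1, 72]
  L1: h(60,49)=(60*31+49)%997=912 h(91,1)=(91*31+1)%997=828 h(72,72)=(72*31+72)%997=310 -> [912, 828, 310]
  L2: h(912,828)=(912*31+828)%997=187 h(310,310)=(310*31+310)%997=947 -> [187, 947]
  L3: h(187,947)=(187*31+947)%997=762 -> [762]
  root=762
After append 5 (leaves=[60, 49, 91, 1, 72, 5]):
  L0: [60, 49, 91, 1, 72, 5]
  L1: h(60,49)=(60*31+49)%997=912 h(91,1)=(91*31+1)%997=828 h(72,5)=(72*31+5)%997=243 -> [912, 828, 243]
  L2: h(912,828)=(912*31+828)%997=187 h(243,243)=(243*31+243)%997=797 -> [187, 797]
  L3: h(187,797)=(187*31+797)%997=612 -> [612]
  root=612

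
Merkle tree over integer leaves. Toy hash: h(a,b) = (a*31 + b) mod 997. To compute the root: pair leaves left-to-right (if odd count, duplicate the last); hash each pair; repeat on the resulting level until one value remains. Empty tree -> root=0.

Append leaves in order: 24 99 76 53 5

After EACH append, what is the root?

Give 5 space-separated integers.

After append 24 (leaves=[24]):
  L0: [24]
  root=24
After append 99 (leaves=[24, 99]):
  L0: [24, 99]
  L1: h(24,99)=(24*31+99)%997=843 -> [843]
  root=843
After append 76 (leaves=[24, 99, 76]):
  L0: [24, 99, 76]
  L1: h(24,99)=(24*31+99)%997=843 h(76,76)=(76*31+76)%997=438 -> [843, 438]
  L2: h(843,438)=(843*31+438)%997=649 -> [649]
  root=649
After append 53 (leaves=[24, 99, 76, 53]):
  L0: [24, 99, 76, 53]
  L1: h(24,99)=(24*31+99)%997=843 h(76,53)=(76*31+53)%997=415 -> [843, 415]
  L2: h(843,415)=(843*31+415)%997=626 -> [626]
  root=626
After append 5 (leaves=[24, 99, 76, 53, 5]):
  L0: [24, 99, 76, 53, 5]
  L1: h(24,99)=(24*31+99)%997=843 h(76,53)=(76*31+53)%997=415 h(5,5)=(5*31+5)%997=160 -> [843, 415, 160]
  L2: h(843,415)=(843*31+415)%997=626 h(160,160)=(160*31+160)%997=135 -> [626, 135]
  L3: h(626,135)=(626*31+135)%997=598 -> [598]
  root=598

Answer: 24 843 649 626 598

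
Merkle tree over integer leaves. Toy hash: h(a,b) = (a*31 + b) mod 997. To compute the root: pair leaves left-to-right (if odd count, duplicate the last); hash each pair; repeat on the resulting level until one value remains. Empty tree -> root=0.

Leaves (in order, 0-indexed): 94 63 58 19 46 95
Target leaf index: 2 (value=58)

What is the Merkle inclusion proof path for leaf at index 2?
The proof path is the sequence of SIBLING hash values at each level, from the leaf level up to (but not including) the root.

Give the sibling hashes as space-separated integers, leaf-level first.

Answer: 19 983 816

Derivation:
L0 (leaves): [94, 63, 58, 19, 46, 95], target index=2
L1: h(94,63)=(94*31+63)%997=983 [pair 0] h(58,19)=(58*31+19)%997=820 [pair 1] h(46,95)=(46*31+95)%997=524 [pair 2] -> [983, 820, 524]
  Sibling for proof at L0: 19
L2: h(983,820)=(983*31+820)%997=386 [pair 0] h(524,524)=(524*31+524)%997=816 [pair 1] -> [386, 816]
  Sibling for proof at L1: 983
L3: h(386,816)=(386*31+816)%997=818 [pair 0] -> [818]
  Sibling for proof at L2: 816
Root: 818
Proof path (sibling hashes from leaf to root): [19, 983, 816]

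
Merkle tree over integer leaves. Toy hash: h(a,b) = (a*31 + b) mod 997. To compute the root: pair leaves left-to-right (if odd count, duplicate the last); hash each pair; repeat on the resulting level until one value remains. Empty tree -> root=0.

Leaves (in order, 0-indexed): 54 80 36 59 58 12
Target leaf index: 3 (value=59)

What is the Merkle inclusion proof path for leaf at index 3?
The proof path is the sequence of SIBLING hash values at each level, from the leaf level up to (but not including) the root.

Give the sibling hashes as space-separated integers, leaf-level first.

L0 (leaves): [54, 80, 36, 59, 58, 12], target index=3
L1: h(54,80)=(54*31+80)%997=757 [pair 0] h(36,59)=(36*31+59)%997=178 [pair 1] h(58,12)=(58*31+12)%997=813 [pair 2] -> [757, 178, 813]
  Sibling for proof at L0: 36
L2: h(757,178)=(757*31+178)%997=714 [pair 0] h(813,813)=(813*31+813)%997=94 [pair 1] -> [714, 94]
  Sibling for proof at L1: 757
L3: h(714,94)=(714*31+94)%997=294 [pair 0] -> [294]
  Sibling for proof at L2: 94
Root: 294
Proof path (sibling hashes from leaf to root): [36, 757, 94]

Answer: 36 757 94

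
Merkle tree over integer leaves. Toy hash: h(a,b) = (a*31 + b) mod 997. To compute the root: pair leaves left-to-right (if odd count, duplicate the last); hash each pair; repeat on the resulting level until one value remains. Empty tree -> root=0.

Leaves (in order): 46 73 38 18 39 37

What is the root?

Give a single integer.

Answer: 53

Derivation:
L0: [46, 73, 38, 18, 39, 37]
L1: h(46,73)=(46*31+73)%997=502 h(38,18)=(38*31+18)%997=199 h(39,37)=(39*31+37)%997=249 -> [502, 199, 249]
L2: h(502,199)=(502*31+199)%997=806 h(249,249)=(249*31+249)%997=989 -> [806, 989]
L3: h(806,989)=(806*31+989)%997=53 -> [53]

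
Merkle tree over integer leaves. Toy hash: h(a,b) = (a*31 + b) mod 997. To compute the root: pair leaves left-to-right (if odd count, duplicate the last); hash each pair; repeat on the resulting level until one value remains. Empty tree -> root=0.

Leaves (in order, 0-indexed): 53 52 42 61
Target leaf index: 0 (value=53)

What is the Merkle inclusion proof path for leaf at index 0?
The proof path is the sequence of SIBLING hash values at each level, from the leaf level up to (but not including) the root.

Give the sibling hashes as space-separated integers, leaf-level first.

L0 (leaves): [53, 52, 42, 61], target index=0
L1: h(53,52)=(53*31+52)%997=698 [pair 0] h(42,61)=(42*31+61)%997=366 [pair 1] -> [698, 366]
  Sibling for proof at L0: 52
L2: h(698,366)=(698*31+366)%997=70 [pair 0] -> [70]
  Sibling for proof at L1: 366
Root: 70
Proof path (sibling hashes from leaf to root): [52, 366]

Answer: 52 366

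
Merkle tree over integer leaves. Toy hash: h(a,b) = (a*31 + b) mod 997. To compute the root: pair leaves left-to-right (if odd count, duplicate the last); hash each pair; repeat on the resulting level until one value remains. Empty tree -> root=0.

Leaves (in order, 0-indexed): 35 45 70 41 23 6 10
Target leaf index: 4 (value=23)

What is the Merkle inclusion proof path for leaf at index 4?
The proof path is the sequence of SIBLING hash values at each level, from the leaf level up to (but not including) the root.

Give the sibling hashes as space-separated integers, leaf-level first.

Answer: 6 320 352

Derivation:
L0 (leaves): [35, 45, 70, 41, 23, 6, 10], target index=4
L1: h(35,45)=(35*31+45)%997=133 [pair 0] h(70,41)=(70*31+41)%997=217 [pair 1] h(23,6)=(23*31+6)%997=719 [pair 2] h(10,10)=(10*31+10)%997=320 [pair 3] -> [133, 217, 719, 320]
  Sibling for proof at L0: 6
L2: h(133,217)=(133*31+217)%997=352 [pair 0] h(719,320)=(719*31+320)%997=675 [pair 1] -> [352, 675]
  Sibling for proof at L1: 320
L3: h(352,675)=(352*31+675)%997=620 [pair 0] -> [620]
  Sibling for proof at L2: 352
Root: 620
Proof path (sibling hashes from leaf to root): [6, 320, 352]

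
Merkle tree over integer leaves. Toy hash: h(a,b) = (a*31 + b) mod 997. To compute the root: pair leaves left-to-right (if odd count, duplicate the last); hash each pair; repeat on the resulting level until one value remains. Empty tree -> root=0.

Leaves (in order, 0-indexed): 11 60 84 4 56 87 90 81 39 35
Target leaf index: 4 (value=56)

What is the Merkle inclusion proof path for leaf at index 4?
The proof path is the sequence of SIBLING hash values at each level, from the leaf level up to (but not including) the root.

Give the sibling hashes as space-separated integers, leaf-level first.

L0 (leaves): [11, 60, 84, 4, 56, 87, 90, 81, 39, 35], target index=4
L1: h(11,60)=(11*31+60)%997=401 [pair 0] h(84,4)=(84*31+4)%997=614 [pair 1] h(56,87)=(56*31+87)%997=826 [pair 2] h(90,81)=(90*31+81)%997=877 [pair 3] h(39,35)=(39*31+35)%997=247 [pair 4] -> [401, 614, 826, 877, 247]
  Sibling for proof at L0: 87
L2: h(401,614)=(401*31+614)%997=84 [pair 0] h(826,877)=(826*31+877)%997=561 [pair 1] h(247,247)=(247*31+247)%997=925 [pair 2] -> [84, 561, 925]
  Sibling for proof at L1: 877
L3: h(84,561)=(84*31+561)%997=174 [pair 0] h(925,925)=(925*31+925)%997=687 [pair 1] -> [174, 687]
  Sibling for proof at L2: 84
L4: h(174,687)=(174*31+687)%997=99 [pair 0] -> [99]
  Sibling for proof at L3: 687
Root: 99
Proof path (sibling hashes from leaf to root): [87, 877, 84, 687]

Answer: 87 877 84 687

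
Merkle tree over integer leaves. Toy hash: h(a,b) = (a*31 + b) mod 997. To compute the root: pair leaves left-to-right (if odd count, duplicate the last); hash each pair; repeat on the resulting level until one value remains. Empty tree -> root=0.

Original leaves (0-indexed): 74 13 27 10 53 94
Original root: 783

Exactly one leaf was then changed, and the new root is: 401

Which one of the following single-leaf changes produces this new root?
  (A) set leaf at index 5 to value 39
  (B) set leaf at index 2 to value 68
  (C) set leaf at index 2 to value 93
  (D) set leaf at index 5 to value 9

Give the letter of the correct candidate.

Answer: C

Derivation:
Original leaves: [74, 13, 27, 10, 53, 94]
Target new root: 401
Try each candidate change and compute the resulting root:
Candidate A: set leaf[5] = 39 -> leaves = [74, 13, 27, 10, 53, 39]
  L0: [74, 13, 27, 10, 53, 39]
  L1: h(74,13)=(74*31+13)%997=313 h(27,10)=(27*31+10)%997=847 h(53,39)=(53*31+39)%997=685 -> [313, 847, 685]
  L2: h(313,847)=(313*31+847)%997=580 h(685,685)=(685*31+685)%997=983 -> [580, 983]
  L3: h(580,983)=(580*31+983)%997=20 -> [20]
  root = 20 != target 401
Candidate B: set leaf[2] = 68 -> leaves = [74, 13, 68, 10, 53, 94]
  L0: [74, 13, 68, 10, 53, 94]
  L1: h(74,13)=(74*31+13)%997=313 h(68,10)=(68*31+10)%997=124 h(53,94)=(53*31+94)%997=740 -> [313, 124, 740]
  L2: h(313,124)=(313*31+124)%997=854 h(740,740)=(740*31+740)%997=749 -> [854, 749]
  L3: h(854,749)=(854*31+749)%997=304 -> [304]
  root = 304 != target 401
Candidate C: set leaf[2] = 93 -> leaves = [74, 13, 93, 10, 53, 94]
  L0: [74, 13, 93, 10, 53, 94]
  L1: h(74,13)=(74*31+13)%997=313 h(93,10)=(93*31+10)%997=899 h(53,94)=(53*31+94)%997=740 -> [313, 899, 740]
  L2: h(313,899)=(313*31+899)%997=632 h(740,740)=(740*31+740)%997=749 -> [632, 749]
  L3: h(632,749)=(632*31+749)%997=401 -> [401]
  root = 401 == target 401  ** MATCH **
Candidate D: set leaf[5] = 9 -> leaves = [74, 13, 27, 10, 53, 9]
  L0: [74, 13, 27, 10, 53, 9]
  L1: h(74,13)=(74*31+13)%997=313 h(27,10)=(27*31+10)%997=847 h(53,9)=(53*31+9)%997=655 -> [313, 847, 655]
  L2: h(313,847)=(313*31+847)%997=580 h(655,655)=(655*31+655)%997=23 -> [580, 23]
  L3: h(580,23)=(580*31+23)%997=57 -> [57]
  root = 57 != target 401
Candidate C produces the target root.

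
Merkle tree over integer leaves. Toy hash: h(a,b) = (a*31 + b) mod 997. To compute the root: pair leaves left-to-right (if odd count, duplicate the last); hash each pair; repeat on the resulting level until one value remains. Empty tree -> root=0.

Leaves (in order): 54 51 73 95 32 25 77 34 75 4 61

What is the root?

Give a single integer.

Answer: 489

Derivation:
L0: [54, 51, 73, 95, 32, 25, 77, 34, 75, 4, 61]
L1: h(54,51)=(54*31+51)%997=728 h(73,95)=(73*31+95)%997=364 h(32,25)=(32*31+25)%997=20 h(77,34)=(77*31+34)%997=427 h(75,4)=(75*31+4)%997=335 h(61,61)=(61*31+61)%997=955 -> [728, 364, 20, 427, 335, 955]
L2: h(728,364)=(728*31+364)%997=1 h(20,427)=(20*31+427)%997=50 h(335,955)=(335*31+955)%997=373 -> [1, 50, 373]
L3: h(1,50)=(1*31+50)%997=81 h(373,373)=(373*31+373)%997=969 -> [81, 969]
L4: h(81,969)=(81*31+969)%997=489 -> [489]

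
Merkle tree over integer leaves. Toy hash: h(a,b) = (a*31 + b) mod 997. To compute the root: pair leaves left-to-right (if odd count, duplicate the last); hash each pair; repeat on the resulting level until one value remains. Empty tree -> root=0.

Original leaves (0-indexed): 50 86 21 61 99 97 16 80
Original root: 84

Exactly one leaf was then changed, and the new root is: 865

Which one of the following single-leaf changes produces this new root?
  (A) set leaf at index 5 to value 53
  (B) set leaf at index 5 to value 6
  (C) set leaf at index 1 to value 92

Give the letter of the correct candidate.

Answer: C

Derivation:
Original leaves: [50, 86, 21, 61, 99, 97, 16, 80]
Target new root: 865
Try each candidate change and compute the resulting root:
Candidate A: set leaf[5] = 53 -> leaves = [50, 86, 21, 61, 99, 53, 16, 80]
  L0: [50, 86, 21, 61, 99, 53, 16, 80]
  L1: h(50,86)=(50*31+86)%997=639 h(21,61)=(21*31+61)%997=712 h(99,53)=(99*31+53)%997=131 h(16,80)=(16*31+80)%997=576 -> [639, 712, 131, 576]
  L2: h(639,712)=(639*31+712)%997=581 h(131,576)=(131*31+576)%997=649 -> [581, 649]
  L3: h(581,649)=(581*31+649)%997=714 -> [714]
  root = 714 != target 865
Candidate B: set leaf[5] = 6 -> leaves = [50, 86, 21, 61, 99, 6, 16, 80]
  L0: [50, 86, 21, 61, 99, 6, 16, 80]
  L1: h(50,86)=(50*31+86)%997=639 h(21,61)=(21*31+61)%997=712 h(99,6)=(99*31+6)%997=84 h(16,80)=(16*31+80)%997=576 -> [639, 712, 84, 576]
  L2: h(639,712)=(639*31+712)%997=581 h(84,576)=(84*31+576)%997=189 -> [581, 189]
  L3: h(581,189)=(581*31+189)%997=254 -> [254]
  root = 254 != target 865
Candidate C: set leaf[1] = 92 -> leaves = [50, 92, 21, 61, 99, 97, 16, 80]
  L0: [50, 92, 21, 61, 99, 97, 16, 80]
  L1: h(50,92)=(50*31+92)%997=645 h(21,61)=(21*31+61)%997=712 h(99,97)=(99*31+97)%997=175 h(16,80)=(16*31+80)%997=576 -> [645, 712, 175, 576]
  L2: h(645,712)=(645*31+712)%997=767 h(175,576)=(175*31+576)%997=19 -> [767, 19]
  L3: h(767,19)=(767*31+19)%997=865 -> [865]
  root = 865 == target 865  ** MATCH **
Candidate C produces the target root.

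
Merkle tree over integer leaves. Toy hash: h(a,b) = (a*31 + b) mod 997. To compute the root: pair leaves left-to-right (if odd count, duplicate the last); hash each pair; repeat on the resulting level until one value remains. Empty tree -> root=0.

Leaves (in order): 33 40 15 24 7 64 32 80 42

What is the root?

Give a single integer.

L0: [33, 40, 15, 24, 7, 64, 32, 80, 42]
L1: h(33,40)=(33*31+40)%997=66 h(15,24)=(15*31+24)%997=489 h(7,64)=(7*31+64)%997=281 h(32,80)=(32*31+80)%997=75 h(42,42)=(42*31+42)%997=347 -> [66, 489, 281, 75, 347]
L2: h(66,489)=(66*31+489)%997=541 h(281,75)=(281*31+75)%997=810 h(347,347)=(347*31+347)%997=137 -> [541, 810, 137]
L3: h(541,810)=(541*31+810)%997=632 h(137,137)=(137*31+137)%997=396 -> [632, 396]
L4: h(632,396)=(632*31+396)%997=48 -> [48]

Answer: 48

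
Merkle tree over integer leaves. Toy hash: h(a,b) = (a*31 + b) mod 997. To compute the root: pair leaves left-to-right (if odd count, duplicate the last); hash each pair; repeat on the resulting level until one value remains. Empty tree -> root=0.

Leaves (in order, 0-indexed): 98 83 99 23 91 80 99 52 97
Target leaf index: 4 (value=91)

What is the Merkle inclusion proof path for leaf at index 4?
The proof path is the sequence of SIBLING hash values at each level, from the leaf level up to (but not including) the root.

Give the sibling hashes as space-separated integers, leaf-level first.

Answer: 80 130 143 60

Derivation:
L0 (leaves): [98, 83, 99, 23, 91, 80, 99, 52, 97], target index=4
L1: h(98,83)=(98*31+83)%997=130 [pair 0] h(99,23)=(99*31+23)%997=101 [pair 1] h(91,80)=(91*31+80)%997=907 [pair 2] h(99,52)=(99*31+52)%997=130 [pair 3] h(97,97)=(97*31+97)%997=113 [pair 4] -> [130, 101, 907, 130, 113]
  Sibling for proof at L0: 80
L2: h(130,101)=(130*31+101)%997=143 [pair 0] h(907,130)=(907*31+130)%997=331 [pair 1] h(113,113)=(113*31+113)%997=625 [pair 2] -> [143, 331, 625]
  Sibling for proof at L1: 130
L3: h(143,331)=(143*31+331)%997=776 [pair 0] h(625,625)=(625*31+625)%997=60 [pair 1] -> [776, 60]
  Sibling for proof at L2: 143
L4: h(776,60)=(776*31+60)%997=188 [pair 0] -> [188]
  Sibling for proof at L3: 60
Root: 188
Proof path (sibling hashes from leaf to root): [80, 130, 143, 60]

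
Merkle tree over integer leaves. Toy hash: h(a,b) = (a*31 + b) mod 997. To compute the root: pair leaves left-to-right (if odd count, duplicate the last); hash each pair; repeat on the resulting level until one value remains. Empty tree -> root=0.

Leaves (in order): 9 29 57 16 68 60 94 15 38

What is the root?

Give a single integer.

L0: [9, 29, 57, 16, 68, 60, 94, 15, 38]
L1: h(9,29)=(9*31+29)%997=308 h(57,16)=(57*31+16)%997=786 h(68,60)=(68*31+60)%997=174 h(94,15)=(94*31+15)%997=935 h(38,38)=(38*31+38)%997=219 -> [308, 786, 174, 935, 219]
L2: h(308,786)=(308*31+786)%997=364 h(174,935)=(174*31+935)%997=347 h(219,219)=(219*31+219)%997=29 -> [364, 347, 29]
L3: h(364,347)=(364*31+347)%997=664 h(29,29)=(29*31+29)%997=928 -> [664, 928]
L4: h(664,928)=(664*31+928)%997=575 -> [575]

Answer: 575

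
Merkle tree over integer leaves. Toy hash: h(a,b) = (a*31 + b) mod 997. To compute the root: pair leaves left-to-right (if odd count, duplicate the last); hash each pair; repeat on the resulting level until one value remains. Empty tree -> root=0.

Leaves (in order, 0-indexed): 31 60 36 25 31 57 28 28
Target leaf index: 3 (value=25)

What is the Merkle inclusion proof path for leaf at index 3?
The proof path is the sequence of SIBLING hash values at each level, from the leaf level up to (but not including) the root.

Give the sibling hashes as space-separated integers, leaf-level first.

Answer: 36 24 550

Derivation:
L0 (leaves): [31, 60, 36, 25, 31, 57, 28, 28], target index=3
L1: h(31,60)=(31*31+60)%997=24 [pair 0] h(36,25)=(36*31+25)%997=144 [pair 1] h(31,57)=(31*31+57)%997=21 [pair 2] h(28,28)=(28*31+28)%997=896 [pair 3] -> [24, 144, 21, 896]
  Sibling for proof at L0: 36
L2: h(24,144)=(24*31+144)%997=888 [pair 0] h(21,896)=(21*31+896)%997=550 [pair 1] -> [888, 550]
  Sibling for proof at L1: 24
L3: h(888,550)=(888*31+550)%997=162 [pair 0] -> [162]
  Sibling for proof at L2: 550
Root: 162
Proof path (sibling hashes from leaf to root): [36, 24, 550]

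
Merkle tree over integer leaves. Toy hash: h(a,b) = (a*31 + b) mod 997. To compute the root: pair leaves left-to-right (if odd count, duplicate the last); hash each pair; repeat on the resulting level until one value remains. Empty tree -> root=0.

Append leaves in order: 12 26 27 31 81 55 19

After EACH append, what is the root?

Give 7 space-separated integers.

Answer: 12 398 241 245 809 974 13

Derivation:
After append 12 (leaves=[12]):
  L0: [12]
  root=12
After append 26 (leaves=[12, 26]):
  L0: [12, 26]
  L1: h(12,26)=(12*31+26)%997=398 -> [398]
  root=398
After append 27 (leaves=[12, 26, 27]):
  L0: [12, 26, 27]
  L1: h(12,26)=(12*31+26)%997=398 h(27,27)=(27*31+27)%997=864 -> [398, 864]
  L2: h(398,864)=(398*31+864)%997=241 -> [241]
  root=241
After append 31 (leaves=[12, 26, 27, 31]):
  L0: [12, 26, 27, 31]
  L1: h(12,26)=(12*31+26)%997=398 h(27,31)=(27*31+31)%997=868 -> [398, 868]
  L2: h(398,868)=(398*31+868)%997=245 -> [245]
  root=245
After append 81 (leaves=[12, 26, 27, 31, 81]):
  L0: [12, 26, 27, 31, 81]
  L1: h(12,26)=(12*31+26)%997=398 h(27,31)=(27*31+31)%997=868 h(81,81)=(81*31+81)%997=598 -> [398, 868, 598]
  L2: h(398,868)=(398*31+868)%997=245 h(598,598)=(598*31+598)%997=193 -> [245, 193]
  L3: h(245,193)=(245*31+193)%997=809 -> [809]
  root=809
After append 55 (leaves=[12, 26, 27, 31, 81, 55]):
  L0: [12, 26, 27, 31, 81, 55]
  L1: h(12,26)=(12*31+26)%997=398 h(27,31)=(27*31+31)%997=868 h(81,55)=(81*31+55)%997=572 -> [398, 868, 572]
  L2: h(398,868)=(398*31+868)%997=245 h(572,572)=(572*31+572)%997=358 -> [245, 358]
  L3: h(245,358)=(245*31+358)%997=974 -> [974]
  root=974
After append 19 (leaves=[12, 26, 27, 31, 81, 55, 19]):
  L0: [12, 26, 27, 31, 81, 55, 19]
  L1: h(12,26)=(12*31+26)%997=398 h(27,31)=(27*31+31)%997=868 h(81,55)=(81*31+55)%997=572 h(19,19)=(19*31+19)%997=608 -> [398, 868, 572, 608]
  L2: h(398,868)=(398*31+868)%997=245 h(572,608)=(572*31+608)%997=394 -> [245, 394]
  L3: h(245,394)=(245*31+394)%997=13 -> [13]
  root=13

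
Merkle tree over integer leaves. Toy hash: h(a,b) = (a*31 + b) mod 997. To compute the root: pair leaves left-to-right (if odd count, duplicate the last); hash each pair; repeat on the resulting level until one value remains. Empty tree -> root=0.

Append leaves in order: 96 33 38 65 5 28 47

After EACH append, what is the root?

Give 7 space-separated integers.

Answer: 96 18 777 804 134 870 197

Derivation:
After append 96 (leaves=[96]):
  L0: [96]
  root=96
After append 33 (leaves=[96, 33]):
  L0: [96, 33]
  L1: h(96,33)=(96*31+33)%997=18 -> [18]
  root=18
After append 38 (leaves=[96, 33, 38]):
  L0: [96, 33, 38]
  L1: h(96,33)=(96*31+33)%997=18 h(38,38)=(38*31+38)%997=219 -> [18, 219]
  L2: h(18,219)=(18*31+219)%997=777 -> [777]
  root=777
After append 65 (leaves=[96, 33, 38, 65]):
  L0: [96, 33, 38, 65]
  L1: h(96,33)=(96*31+33)%997=18 h(38,65)=(38*31+65)%997=246 -> [18, 246]
  L2: h(18,246)=(18*31+246)%997=804 -> [804]
  root=804
After append 5 (leaves=[96, 33, 38, 65, 5]):
  L0: [96, 33, 38, 65, 5]
  L1: h(96,33)=(96*31+33)%997=18 h(38,65)=(38*31+65)%997=246 h(5,5)=(5*31+5)%997=160 -> [18, 246, 160]
  L2: h(18,246)=(18*31+246)%997=804 h(160,160)=(160*31+160)%997=135 -> [804, 135]
  L3: h(804,135)=(804*31+135)%997=134 -> [134]
  root=134
After append 28 (leaves=[96, 33, 38, 65, 5, 28]):
  L0: [96, 33, 38, 65, 5, 28]
  L1: h(96,33)=(96*31+33)%997=18 h(38,65)=(38*31+65)%997=246 h(5,28)=(5*31+28)%997=183 -> [18, 246, 183]
  L2: h(18,246)=(18*31+246)%997=804 h(183,183)=(183*31+183)%997=871 -> [804, 871]
  L3: h(804,871)=(804*31+871)%997=870 -> [870]
  root=870
After append 47 (leaves=[96, 33, 38, 65, 5, 28, 47]):
  L0: [96, 33, 38, 65, 5, 28, 47]
  L1: h(96,33)=(96*31+33)%997=18 h(38,65)=(38*31+65)%997=246 h(5,28)=(5*31+28)%997=183 h(47,47)=(47*31+47)%997=507 -> [18, 246, 183, 507]
  L2: h(18,246)=(18*31+246)%997=804 h(183,507)=(183*31+507)%997=198 -> [804, 198]
  L3: h(804,198)=(804*31+198)%997=197 -> [197]
  root=197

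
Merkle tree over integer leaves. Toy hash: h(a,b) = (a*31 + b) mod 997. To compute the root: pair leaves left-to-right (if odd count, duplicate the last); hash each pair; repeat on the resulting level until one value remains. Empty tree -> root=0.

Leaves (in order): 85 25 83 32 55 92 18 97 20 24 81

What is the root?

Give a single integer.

L0: [85, 25, 83, 32, 55, 92, 18, 97, 20, 24, 81]
L1: h(85,25)=(85*31+25)%997=666 h(83,32)=(83*31+32)%997=611 h(55,92)=(55*31+92)%997=800 h(18,97)=(18*31+97)%997=655 h(20,24)=(20*31+24)%997=644 h(81,81)=(81*31+81)%997=598 -> [666, 611, 800, 655, 644, 598]
L2: h(666,611)=(666*31+611)%997=320 h(800,655)=(800*31+655)%997=530 h(644,598)=(644*31+598)%997=622 -> [320, 530, 622]
L3: h(320,530)=(320*31+530)%997=480 h(622,622)=(622*31+622)%997=961 -> [480, 961]
L4: h(480,961)=(480*31+961)%997=886 -> [886]

Answer: 886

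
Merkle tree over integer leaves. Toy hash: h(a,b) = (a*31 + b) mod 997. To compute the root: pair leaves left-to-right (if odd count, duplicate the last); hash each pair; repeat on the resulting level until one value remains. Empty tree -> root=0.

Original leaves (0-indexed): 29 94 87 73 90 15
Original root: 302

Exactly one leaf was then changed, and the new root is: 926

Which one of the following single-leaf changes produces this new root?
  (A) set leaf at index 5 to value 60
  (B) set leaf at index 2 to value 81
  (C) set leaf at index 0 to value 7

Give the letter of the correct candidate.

Original leaves: [29, 94, 87, 73, 90, 15]
Target new root: 926
Try each candidate change and compute the resulting root:
Candidate A: set leaf[5] = 60 -> leaves = [29, 94, 87, 73, 90, 60]
  L0: [29, 94, 87, 73, 90, 60]
  L1: h(29,94)=(29*31+94)%997=993 h(87,73)=(87*31+73)%997=776 h(90,60)=(90*31+60)%997=856 -> [993, 776, 856]
  L2: h(993,776)=(993*31+776)%997=652 h(856,856)=(856*31+856)%997=473 -> [652, 473]
  L3: h(652,473)=(652*31+473)%997=745 -> [745]
  root = 745 != target 926
Candidate B: set leaf[2] = 81 -> leaves = [29, 94, 81, 73, 90, 15]
  L0: [29, 94, 81, 73, 90, 15]
  L1: h(29,94)=(29*31+94)%997=993 h(81,73)=(81*31+73)%997=590 h(90,15)=(90*31+15)%997=811 -> [993, 590, 811]
  L2: h(993,590)=(993*31+590)%997=466 h(811,811)=(811*31+811)%997=30 -> [466, 30]
  L3: h(466,30)=(466*31+30)%997=518 -> [518]
  root = 518 != target 926
Candidate C: set leaf[0] = 7 -> leaves = [7, 94, 87, 73, 90, 15]
  L0: [7, 94, 87, 73, 90, 15]
  L1: h(7,94)=(7*31+94)%997=311 h(87,73)=(87*31+73)%997=776 h(90,15)=(90*31+15)%997=811 -> [311, 776, 811]
  L2: h(311,776)=(311*31+776)%997=447 h(811,811)=(811*31+811)%997=30 -> [447, 30]
  L3: h(447,30)=(447*31+30)%997=926 -> [926]
  root = 926 == target 926  ** MATCH **
Candidate C produces the target root.

Answer: C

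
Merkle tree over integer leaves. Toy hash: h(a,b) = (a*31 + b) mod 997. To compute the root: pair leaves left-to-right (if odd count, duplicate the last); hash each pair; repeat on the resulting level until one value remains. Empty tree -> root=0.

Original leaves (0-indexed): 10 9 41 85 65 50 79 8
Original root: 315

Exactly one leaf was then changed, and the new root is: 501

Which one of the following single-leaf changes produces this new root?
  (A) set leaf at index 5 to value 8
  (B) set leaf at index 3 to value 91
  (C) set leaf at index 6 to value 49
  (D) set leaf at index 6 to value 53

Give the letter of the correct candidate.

Original leaves: [10, 9, 41, 85, 65, 50, 79, 8]
Target new root: 501
Try each candidate change and compute the resulting root:
Candidate A: set leaf[5] = 8 -> leaves = [10, 9, 41, 85, 65, 8, 79, 8]
  L0: [10, 9, 41, 85, 65, 8, 79, 8]
  L1: h(10,9)=(10*31+9)%997=319 h(41,85)=(41*31+85)%997=359 h(65,8)=(65*31+8)%997=29 h(79,8)=(79*31+8)%997=463 -> [319, 359, 29, 463]
  L2: h(319,359)=(319*31+359)%997=278 h(29,463)=(29*31+463)%997=365 -> [278, 365]
  L3: h(278,365)=(278*31+365)%997=10 -> [10]
  root = 10 != target 501
Candidate B: set leaf[3] = 91 -> leaves = [10, 9, 41, 91, 65, 50, 79, 8]
  L0: [10, 9, 41, 91, 65, 50, 79, 8]
  L1: h(10,9)=(10*31+9)%997=319 h(41,91)=(41*31+91)%997=365 h(65,50)=(65*31+50)%997=71 h(79,8)=(79*31+8)%997=463 -> [319, 365, 71, 463]
  L2: h(319,365)=(319*31+365)%997=284 h(71,463)=(71*31+463)%997=670 -> [284, 670]
  L3: h(284,670)=(284*31+670)%997=501 -> [501]
  root = 501 == target 501  ** MATCH **
Candidate C: set leaf[6] = 49 -> leaves = [10, 9, 41, 85, 65, 50, 49, 8]
  L0: [10, 9, 41, 85, 65, 50, 49, 8]
  L1: h(10,9)=(10*31+9)%997=319 h(41,85)=(41*31+85)%997=359 h(65,50)=(65*31+50)%997=71 h(49,8)=(49*31+8)%997=530 -> [319, 359, 71, 530]
  L2: h(319,359)=(319*31+359)%997=278 h(71,530)=(71*31+530)%997=737 -> [278, 737]
  L3: h(278,737)=(278*31+737)%997=382 -> [382]
  root = 382 != target 501
Candidate D: set leaf[6] = 53 -> leaves = [10, 9, 41, 85, 65, 50, 53, 8]
  L0: [10, 9, 41, 85, 65, 50, 53, 8]
  L1: h(10,9)=(10*31+9)%997=319 h(41,85)=(41*31+85)%997=359 h(65,50)=(65*31+50)%997=71 h(53,8)=(53*31+8)%997=654 -> [319, 359, 71, 654]
  L2: h(319,359)=(319*31+359)%997=278 h(71,654)=(71*31+654)%997=861 -> [278, 861]
  L3: h(278,861)=(278*31+861)%997=506 -> [506]
  root = 506 != target 501
Candidate B produces the target root.

Answer: B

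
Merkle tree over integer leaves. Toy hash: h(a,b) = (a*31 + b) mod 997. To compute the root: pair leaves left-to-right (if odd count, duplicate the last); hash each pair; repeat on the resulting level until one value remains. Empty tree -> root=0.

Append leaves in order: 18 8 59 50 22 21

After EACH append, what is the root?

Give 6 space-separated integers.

Answer: 18 566 491 482 581 549

Derivation:
After append 18 (leaves=[18]):
  L0: [18]
  root=18
After append 8 (leaves=[18, 8]):
  L0: [18, 8]
  L1: h(18,8)=(18*31+8)%997=566 -> [566]
  root=566
After append 59 (leaves=[18, 8, 59]):
  L0: [18, 8, 59]
  L1: h(18,8)=(18*31+8)%997=566 h(59,59)=(59*31+59)%997=891 -> [566, 891]
  L2: h(566,891)=(566*31+891)%997=491 -> [491]
  root=491
After append 50 (leaves=[18, 8, 59, 50]):
  L0: [18, 8, 59, 50]
  L1: h(18,8)=(18*31+8)%997=566 h(59,50)=(59*31+50)%997=882 -> [566, 882]
  L2: h(566,882)=(566*31+882)%997=482 -> [482]
  root=482
After append 22 (leaves=[18, 8, 59, 50, 22]):
  L0: [18, 8, 59, 50, 22]
  L1: h(18,8)=(18*31+8)%997=566 h(59,50)=(59*31+50)%997=882 h(22,22)=(22*31+22)%997=704 -> [566, 882, 704]
  L2: h(566,882)=(566*31+882)%997=482 h(704,704)=(704*31+704)%997=594 -> [482, 594]
  L3: h(482,594)=(482*31+594)%997=581 -> [581]
  root=581
After append 21 (leaves=[18, 8, 59, 50, 22, 21]):
  L0: [18, 8, 59, 50, 22, 21]
  L1: h(18,8)=(18*31+8)%997=566 h(59,50)=(59*31+50)%997=882 h(22,21)=(22*31+21)%997=703 -> [566, 882, 703]
  L2: h(566,882)=(566*31+882)%997=482 h(703,703)=(703*31+703)%997=562 -> [482, 562]
  L3: h(482,562)=(482*31+562)%997=549 -> [549]
  root=549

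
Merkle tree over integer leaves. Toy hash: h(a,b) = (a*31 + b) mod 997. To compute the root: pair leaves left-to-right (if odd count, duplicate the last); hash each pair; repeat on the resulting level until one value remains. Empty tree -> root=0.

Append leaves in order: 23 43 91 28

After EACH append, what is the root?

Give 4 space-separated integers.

After append 23 (leaves=[23]):
  L0: [23]
  root=23
After append 43 (leaves=[23, 43]):
  L0: [23, 43]
  L1: h(23,43)=(23*31+43)%997=756 -> [756]
  root=756
After append 91 (leaves=[23, 43, 91]):
  L0: [23, 43, 91]
  L1: h(23,43)=(23*31+43)%997=756 h(91,91)=(91*31+91)%997=918 -> [756, 918]
  L2: h(756,918)=(756*31+918)%997=426 -> [426]
  root=426
After append 28 (leaves=[23, 43, 91, 28]):
  L0: [23, 43, 91, 28]
  L1: h(23,43)=(23*31+43)%997=756 h(91,28)=(91*31+28)%997=855 -> [756, 855]
  L2: h(756,855)=(756*31+855)%997=363 -> [363]
  root=363

Answer: 23 756 426 363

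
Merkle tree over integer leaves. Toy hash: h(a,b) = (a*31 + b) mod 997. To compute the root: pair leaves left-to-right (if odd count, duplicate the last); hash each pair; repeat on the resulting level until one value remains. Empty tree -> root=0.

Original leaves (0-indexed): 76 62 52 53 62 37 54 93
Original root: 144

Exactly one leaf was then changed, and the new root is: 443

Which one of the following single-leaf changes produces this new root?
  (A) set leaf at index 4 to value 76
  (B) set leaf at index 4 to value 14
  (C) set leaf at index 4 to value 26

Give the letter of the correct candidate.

Answer: C

Derivation:
Original leaves: [76, 62, 52, 53, 62, 37, 54, 93]
Target new root: 443
Try each candidate change and compute the resulting root:
Candidate A: set leaf[4] = 76 -> leaves = [76, 62, 52, 53, 76, 37, 54, 93]
  L0: [76, 62, 52, 53, 76, 37, 54, 93]
  L1: h(76,62)=(76*31+62)%997=424 h(52,53)=(52*31+53)%997=668 h(76,37)=(76*31+37)%997=399 h(54,93)=(54*31+93)%997=770 -> [424, 668, 399, 770]
  L2: h(424,668)=(424*31+668)%997=851 h(399,770)=(399*31+770)%997=178 -> [851, 178]
  L3: h(851,178)=(851*31+178)%997=637 -> [637]
  root = 637 != target 443
Candidate B: set leaf[4] = 14 -> leaves = [76, 62, 52, 53, 14, 37, 54, 93]
  L0: [76, 62, 52, 53, 14, 37, 54, 93]
  L1: h(76,62)=(76*31+62)%997=424 h(52,53)=(52*31+53)%997=668 h(14,37)=(14*31+37)%997=471 h(54,93)=(54*31+93)%997=770 -> [424, 668, 471, 770]
  L2: h(424,668)=(424*31+668)%997=851 h(471,770)=(471*31+770)%997=416 -> [851, 416]
  L3: h(851,416)=(851*31+416)%997=875 -> [875]
  root = 875 != target 443
Candidate C: set leaf[4] = 26 -> leaves = [76, 62, 52, 53, 26, 37, 54, 93]
  L0: [76, 62, 52, 53, 26, 37, 54, 93]
  L1: h(76,62)=(76*31+62)%997=424 h(52,53)=(52*31+53)%997=668 h(26,37)=(26*31+37)%997=843 h(54,93)=(54*31+93)%997=770 -> [424, 668, 843, 770]
  L2: h(424,668)=(424*31+668)%997=851 h(843,770)=(843*31+770)%997=981 -> [851, 981]
  L3: h(851,981)=(851*31+981)%997=443 -> [443]
  root = 443 == target 443  ** MATCH **
Candidate C produces the target root.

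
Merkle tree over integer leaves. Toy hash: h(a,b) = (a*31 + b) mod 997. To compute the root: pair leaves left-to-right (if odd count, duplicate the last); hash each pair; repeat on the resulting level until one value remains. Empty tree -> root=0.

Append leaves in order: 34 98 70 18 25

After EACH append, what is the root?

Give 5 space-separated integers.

Answer: 34 155 66 14 112

Derivation:
After append 34 (leaves=[34]):
  L0: [34]
  root=34
After append 98 (leaves=[34, 98]):
  L0: [34, 98]
  L1: h(34,98)=(34*31+98)%997=155 -> [155]
  root=155
After append 70 (leaves=[34, 98, 70]):
  L0: [34, 98, 70]
  L1: h(34,98)=(34*31+98)%997=155 h(70,70)=(70*31+70)%997=246 -> [155, 246]
  L2: h(155,246)=(155*31+246)%997=66 -> [66]
  root=66
After append 18 (leaves=[34, 98, 70, 18]):
  L0: [34, 98, 70, 18]
  L1: h(34,98)=(34*31+98)%997=155 h(70,18)=(70*31+18)%997=194 -> [155, 194]
  L2: h(155,194)=(155*31+194)%997=14 -> [14]
  root=14
After append 25 (leaves=[34, 98, 70, 18, 25]):
  L0: [34, 98, 70, 18, 25]
  L1: h(34,98)=(34*31+98)%997=155 h(70,18)=(70*31+18)%997=194 h(25,25)=(25*31+25)%997=800 -> [155, 194, 800]
  L2: h(155,194)=(155*31+194)%997=14 h(800,800)=(800*31+800)%997=675 -> [14, 675]
  L3: h(14,675)=(14*31+675)%997=112 -> [112]
  root=112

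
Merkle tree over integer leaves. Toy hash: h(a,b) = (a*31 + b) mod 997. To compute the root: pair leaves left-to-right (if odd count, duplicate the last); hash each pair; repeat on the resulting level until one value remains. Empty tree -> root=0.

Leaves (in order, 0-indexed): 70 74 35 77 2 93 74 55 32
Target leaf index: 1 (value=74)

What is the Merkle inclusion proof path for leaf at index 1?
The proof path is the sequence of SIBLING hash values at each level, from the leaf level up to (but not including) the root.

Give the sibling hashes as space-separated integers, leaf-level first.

L0 (leaves): [70, 74, 35, 77, 2, 93, 74, 55, 32], target index=1
L1: h(70,74)=(70*31+74)%997=250 [pair 0] h(35,77)=(35*31+77)%997=165 [pair 1] h(2,93)=(2*31+93)%997=155 [pair 2] h(74,55)=(74*31+55)%997=355 [pair 3] h(32,32)=(32*31+32)%997=27 [pair 4] -> [250, 165, 155, 355, 27]
  Sibling for proof at L0: 70
L2: h(250,165)=(250*31+165)%997=936 [pair 0] h(155,355)=(155*31+355)%997=175 [pair 1] h(27,27)=(27*31+27)%997=864 [pair 2] -> [936, 175, 864]
  Sibling for proof at L1: 165
L3: h(936,175)=(936*31+175)%997=278 [pair 0] h(864,864)=(864*31+864)%997=729 [pair 1] -> [278, 729]
  Sibling for proof at L2: 175
L4: h(278,729)=(278*31+729)%997=374 [pair 0] -> [374]
  Sibling for proof at L3: 729
Root: 374
Proof path (sibling hashes from leaf to root): [70, 165, 175, 729]

Answer: 70 165 175 729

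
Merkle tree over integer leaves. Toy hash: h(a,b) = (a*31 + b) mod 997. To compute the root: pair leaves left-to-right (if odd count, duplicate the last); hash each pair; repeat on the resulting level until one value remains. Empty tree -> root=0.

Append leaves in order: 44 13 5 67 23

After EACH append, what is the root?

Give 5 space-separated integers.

After append 44 (leaves=[44]):
  L0: [44]
  root=44
After append 13 (leaves=[44, 13]):
  L0: [44, 13]
  L1: h(44,13)=(44*31+13)%997=380 -> [380]
  root=380
After append 5 (leaves=[44, 13, 5]):
  L0: [44, 13, 5]
  L1: h(44,13)=(44*31+13)%997=380 h(5,5)=(5*31+5)%997=160 -> [380, 160]
  L2: h(380,160)=(380*31+160)%997=973 -> [973]
  root=973
After append 67 (leaves=[44, 13, 5, 67]):
  L0: [44, 13, 5, 67]
  L1: h(44,13)=(44*31+13)%997=380 h(5,67)=(5*31+67)%997=222 -> [380, 222]
  L2: h(380,222)=(380*31+222)%997=38 -> [38]
  root=38
After append 23 (leaves=[44, 13, 5, 67, 23]):
  L0: [44, 13, 5, 67, 23]
  L1: h(44,13)=(44*31+13)%997=380 h(5,67)=(5*31+67)%997=222 h(23,23)=(23*31+23)%997=736 -> [380, 222, 736]
  L2: h(380,222)=(380*31+222)%997=38 h(736,736)=(736*31+736)%997=621 -> [38, 621]
  L3: h(38,621)=(38*31+621)%997=802 -> [802]
  root=802

Answer: 44 380 973 38 802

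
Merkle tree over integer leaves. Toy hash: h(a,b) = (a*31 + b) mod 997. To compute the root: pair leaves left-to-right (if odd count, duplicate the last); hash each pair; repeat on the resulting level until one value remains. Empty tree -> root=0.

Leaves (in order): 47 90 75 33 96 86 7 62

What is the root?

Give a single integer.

L0: [47, 90, 75, 33, 96, 86, 7, 62]
L1: h(47,90)=(47*31+90)%997=550 h(75,33)=(75*31+33)%997=364 h(96,86)=(96*31+86)%997=71 h(7,62)=(7*31+62)%997=279 -> [550, 364, 71, 279]
L2: h(550,364)=(550*31+364)%997=465 h(71,279)=(71*31+279)%997=486 -> [465, 486]
L3: h(465,486)=(465*31+486)%997=943 -> [943]

Answer: 943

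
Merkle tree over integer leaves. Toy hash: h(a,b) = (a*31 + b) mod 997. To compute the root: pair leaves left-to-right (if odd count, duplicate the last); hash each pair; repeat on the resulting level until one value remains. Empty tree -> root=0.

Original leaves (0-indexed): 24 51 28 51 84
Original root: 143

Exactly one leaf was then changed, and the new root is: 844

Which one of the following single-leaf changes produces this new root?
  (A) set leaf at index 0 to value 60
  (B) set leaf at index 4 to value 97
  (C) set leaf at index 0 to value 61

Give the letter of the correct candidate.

Answer: A

Derivation:
Original leaves: [24, 51, 28, 51, 84]
Target new root: 844
Try each candidate change and compute the resulting root:
Candidate A: set leaf[0] = 60 -> leaves = [60, 51, 28, 51, 84]
  L0: [60, 51, 28, 51, 84]
  L1: h(60,51)=(60*31+51)%997=914 h(28,51)=(28*31+51)%997=919 h(84,84)=(84*31+84)%997=694 -> [914, 919, 694]
  L2: h(914,919)=(914*31+919)%997=340 h(694,694)=(694*31+694)%997=274 -> [340, 274]
  L3: h(340,274)=(340*31+274)%997=844 -> [844]
  root = 844 == target 844  ** MATCH **
Candidate B: set leaf[4] = 97 -> leaves = [24, 51, 28, 51, 97]
  L0: [24, 51, 28, 51, 97]
  L1: h(24,51)=(24*31+51)%997=795 h(28,51)=(28*31+51)%997=919 h(97,97)=(97*31+97)%997=113 -> [795, 919, 113]
  L2: h(795,919)=(795*31+919)%997=639 h(113,113)=(113*31+113)%997=625 -> [639, 625]
  L3: h(639,625)=(639*31+625)%997=494 -> [494]
  root = 494 != target 844
Candidate C: set leaf[0] = 61 -> leaves = [61, 51, 28, 51, 84]
  L0: [61, 51, 28, 51, 84]
  L1: h(61,51)=(61*31+51)%997=945 h(28,51)=(28*31+51)%997=919 h(84,84)=(84*31+84)%997=694 -> [945, 919, 694]
  L2: h(945,919)=(945*31+919)%997=304 h(694,694)=(694*31+694)%997=274 -> [304, 274]
  L3: h(304,274)=(304*31+274)%997=725 -> [725]
  root = 725 != target 844
Candidate A produces the target root.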